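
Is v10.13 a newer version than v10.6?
Yes. Version numbers are compared segment by segment as integers, not as decimals: minor version 13 > 6, so v10.13 > v10.6 (even though the decimal 10.13 < 10.6).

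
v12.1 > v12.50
False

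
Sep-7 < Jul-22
False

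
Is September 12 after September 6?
Yes. Day 12 comes after day 6 in September — this is a date comparison, not a decimal one (the decimal 9.12 would be smaller than 9.6).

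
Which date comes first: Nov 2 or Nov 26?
Nov 2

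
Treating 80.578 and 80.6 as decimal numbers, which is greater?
80.6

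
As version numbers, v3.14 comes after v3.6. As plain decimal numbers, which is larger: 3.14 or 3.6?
3.6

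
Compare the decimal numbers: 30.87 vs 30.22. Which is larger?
30.87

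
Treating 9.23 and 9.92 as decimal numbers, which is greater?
9.92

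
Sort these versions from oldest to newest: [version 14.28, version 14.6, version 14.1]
[version 14.1, version 14.6, version 14.28]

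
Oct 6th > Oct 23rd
False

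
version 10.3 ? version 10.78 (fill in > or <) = <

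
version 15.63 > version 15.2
True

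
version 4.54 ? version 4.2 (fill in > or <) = >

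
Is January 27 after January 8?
Yes. Day 27 comes after day 8 in January — this is a date comparison, not a decimal one (the decimal 1.27 would be smaller than 1.8).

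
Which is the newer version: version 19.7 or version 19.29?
version 19.29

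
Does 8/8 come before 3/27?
No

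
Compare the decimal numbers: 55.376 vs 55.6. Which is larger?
55.6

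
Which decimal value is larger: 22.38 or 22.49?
22.49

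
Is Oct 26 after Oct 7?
Yes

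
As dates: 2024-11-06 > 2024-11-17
False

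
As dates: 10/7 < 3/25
False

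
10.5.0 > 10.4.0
True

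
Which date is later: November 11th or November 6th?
November 11th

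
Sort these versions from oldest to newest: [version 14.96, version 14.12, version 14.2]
[version 14.2, version 14.12, version 14.96]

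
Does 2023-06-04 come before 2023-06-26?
Yes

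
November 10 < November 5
False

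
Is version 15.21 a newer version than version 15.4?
Yes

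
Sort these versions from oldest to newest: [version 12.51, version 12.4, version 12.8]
[version 12.4, version 12.8, version 12.51]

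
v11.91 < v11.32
False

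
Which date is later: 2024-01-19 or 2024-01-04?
2024-01-19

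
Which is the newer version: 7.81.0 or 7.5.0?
7.81.0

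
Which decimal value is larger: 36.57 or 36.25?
36.57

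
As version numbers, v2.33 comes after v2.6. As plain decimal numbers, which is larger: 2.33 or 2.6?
2.6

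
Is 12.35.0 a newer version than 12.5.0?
Yes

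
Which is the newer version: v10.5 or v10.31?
v10.31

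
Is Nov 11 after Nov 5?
Yes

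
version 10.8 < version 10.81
True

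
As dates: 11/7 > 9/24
True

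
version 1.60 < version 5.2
True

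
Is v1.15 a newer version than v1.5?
Yes. Version numbers are compared segment by segment as integers, not as decimals: minor version 15 > 5, so v1.15 > v1.5 (even though the decimal 1.15 < 1.5).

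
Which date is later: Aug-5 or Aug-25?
Aug-25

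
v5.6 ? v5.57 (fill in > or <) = <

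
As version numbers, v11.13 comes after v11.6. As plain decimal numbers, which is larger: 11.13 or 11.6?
11.6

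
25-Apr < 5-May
True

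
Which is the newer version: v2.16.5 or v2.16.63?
v2.16.63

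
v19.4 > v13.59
True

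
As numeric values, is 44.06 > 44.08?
False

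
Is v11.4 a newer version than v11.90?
No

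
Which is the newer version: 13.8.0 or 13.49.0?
13.49.0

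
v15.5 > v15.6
False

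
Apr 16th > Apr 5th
True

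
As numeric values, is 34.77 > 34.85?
False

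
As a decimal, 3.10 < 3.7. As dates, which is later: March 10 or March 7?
March 10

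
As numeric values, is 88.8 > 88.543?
True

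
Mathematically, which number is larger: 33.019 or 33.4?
33.4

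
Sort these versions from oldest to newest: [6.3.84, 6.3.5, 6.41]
[6.3.5, 6.3.84, 6.41]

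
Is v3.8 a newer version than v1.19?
Yes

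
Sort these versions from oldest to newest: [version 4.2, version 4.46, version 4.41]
[version 4.2, version 4.41, version 4.46]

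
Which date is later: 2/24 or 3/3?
3/3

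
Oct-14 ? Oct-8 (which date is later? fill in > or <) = >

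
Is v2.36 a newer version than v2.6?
Yes. Version numbers are compared segment by segment as integers, not as decimals: minor version 36 > 6, so v2.36 > v2.6 (even though the decimal 2.36 < 2.6).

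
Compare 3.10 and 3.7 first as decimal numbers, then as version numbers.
As decimals: 3.10 < 3.7. As versions: v3.10 > v3.7 (minor version 10 > 7).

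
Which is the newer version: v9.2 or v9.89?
v9.89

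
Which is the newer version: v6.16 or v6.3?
v6.16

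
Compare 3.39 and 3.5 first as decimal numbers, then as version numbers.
As decimals: 3.39 < 3.5. As versions: v3.39 > v3.5 (minor version 39 > 5).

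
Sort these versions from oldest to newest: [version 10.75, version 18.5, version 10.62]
[version 10.62, version 10.75, version 18.5]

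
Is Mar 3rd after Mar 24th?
No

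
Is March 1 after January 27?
Yes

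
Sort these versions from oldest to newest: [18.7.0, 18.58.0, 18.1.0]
[18.1.0, 18.7.0, 18.58.0]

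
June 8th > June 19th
False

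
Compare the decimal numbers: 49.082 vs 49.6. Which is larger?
49.6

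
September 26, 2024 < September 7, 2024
False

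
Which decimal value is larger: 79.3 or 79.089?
79.3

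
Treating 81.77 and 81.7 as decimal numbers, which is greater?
81.77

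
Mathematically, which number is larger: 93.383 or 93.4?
93.4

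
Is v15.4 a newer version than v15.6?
No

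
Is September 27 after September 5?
Yes. Day 27 comes after day 5 in September — this is a date comparison, not a decimal one (the decimal 9.27 would be smaller than 9.5).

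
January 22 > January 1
True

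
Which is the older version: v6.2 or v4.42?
v4.42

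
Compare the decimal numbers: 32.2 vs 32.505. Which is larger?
32.505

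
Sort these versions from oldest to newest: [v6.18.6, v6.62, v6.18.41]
[v6.18.6, v6.18.41, v6.62]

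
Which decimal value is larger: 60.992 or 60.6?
60.992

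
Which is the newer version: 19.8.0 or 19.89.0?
19.89.0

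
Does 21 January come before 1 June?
Yes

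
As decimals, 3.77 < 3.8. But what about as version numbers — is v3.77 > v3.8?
True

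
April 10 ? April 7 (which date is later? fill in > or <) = >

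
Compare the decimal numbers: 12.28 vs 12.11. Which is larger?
12.28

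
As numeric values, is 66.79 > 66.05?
True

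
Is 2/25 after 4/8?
No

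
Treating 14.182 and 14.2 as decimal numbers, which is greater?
14.2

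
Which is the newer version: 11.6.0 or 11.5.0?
11.6.0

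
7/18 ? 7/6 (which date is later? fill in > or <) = >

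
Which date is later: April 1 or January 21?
April 1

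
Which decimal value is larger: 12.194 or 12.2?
12.2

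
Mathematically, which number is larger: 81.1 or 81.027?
81.1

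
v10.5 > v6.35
True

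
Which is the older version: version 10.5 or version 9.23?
version 9.23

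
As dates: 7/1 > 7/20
False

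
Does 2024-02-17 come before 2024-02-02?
No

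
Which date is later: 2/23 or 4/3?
4/3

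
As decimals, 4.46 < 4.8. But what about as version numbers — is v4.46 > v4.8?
True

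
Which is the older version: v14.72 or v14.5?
v14.5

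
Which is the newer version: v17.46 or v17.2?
v17.46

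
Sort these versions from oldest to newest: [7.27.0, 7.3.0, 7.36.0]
[7.3.0, 7.27.0, 7.36.0]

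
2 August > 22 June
True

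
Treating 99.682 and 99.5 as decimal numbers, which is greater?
99.682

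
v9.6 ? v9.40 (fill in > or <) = <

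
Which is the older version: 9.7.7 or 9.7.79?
9.7.7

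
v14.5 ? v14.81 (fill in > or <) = <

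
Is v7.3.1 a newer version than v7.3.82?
No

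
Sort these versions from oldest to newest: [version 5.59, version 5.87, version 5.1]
[version 5.1, version 5.59, version 5.87]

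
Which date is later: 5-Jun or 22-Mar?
5-Jun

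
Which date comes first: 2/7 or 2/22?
2/7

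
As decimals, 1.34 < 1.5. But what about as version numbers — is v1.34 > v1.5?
True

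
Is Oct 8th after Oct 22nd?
No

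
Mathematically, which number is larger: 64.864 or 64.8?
64.864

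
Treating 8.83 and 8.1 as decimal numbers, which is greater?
8.83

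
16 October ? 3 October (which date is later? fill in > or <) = >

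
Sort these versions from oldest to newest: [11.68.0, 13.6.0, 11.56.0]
[11.56.0, 11.68.0, 13.6.0]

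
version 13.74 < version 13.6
False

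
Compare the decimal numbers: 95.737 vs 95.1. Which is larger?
95.737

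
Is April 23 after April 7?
Yes. Day 23 comes after day 7 in April — this is a date comparison, not a decimal one (the decimal 4.23 would be smaller than 4.7).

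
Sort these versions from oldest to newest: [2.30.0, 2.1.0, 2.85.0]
[2.1.0, 2.30.0, 2.85.0]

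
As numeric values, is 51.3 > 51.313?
False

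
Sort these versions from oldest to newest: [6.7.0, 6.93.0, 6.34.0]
[6.7.0, 6.34.0, 6.93.0]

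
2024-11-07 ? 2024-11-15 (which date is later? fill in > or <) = <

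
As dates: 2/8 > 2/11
False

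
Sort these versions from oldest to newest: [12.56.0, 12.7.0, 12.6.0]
[12.6.0, 12.7.0, 12.56.0]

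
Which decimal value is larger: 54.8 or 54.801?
54.801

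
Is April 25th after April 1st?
Yes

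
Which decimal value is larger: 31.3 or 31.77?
31.77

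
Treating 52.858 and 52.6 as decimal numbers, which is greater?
52.858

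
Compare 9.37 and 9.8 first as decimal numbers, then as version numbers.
As decimals: 9.37 < 9.8. As versions: v9.37 > v9.8 (minor version 37 > 8).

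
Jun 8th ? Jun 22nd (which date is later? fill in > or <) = <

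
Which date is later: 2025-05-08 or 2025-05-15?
2025-05-15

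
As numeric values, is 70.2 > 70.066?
True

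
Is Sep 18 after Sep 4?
Yes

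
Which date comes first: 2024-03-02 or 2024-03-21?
2024-03-02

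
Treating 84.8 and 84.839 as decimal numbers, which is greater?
84.839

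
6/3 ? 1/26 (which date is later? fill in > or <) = >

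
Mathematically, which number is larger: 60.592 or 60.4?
60.592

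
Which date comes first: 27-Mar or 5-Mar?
5-Mar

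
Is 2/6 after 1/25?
Yes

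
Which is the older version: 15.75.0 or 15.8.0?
15.8.0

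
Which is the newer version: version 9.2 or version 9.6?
version 9.6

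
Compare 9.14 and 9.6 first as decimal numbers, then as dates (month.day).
As decimals: 9.14 < 9.6. As dates: 9/14 is later than 9/6 (day 14 > day 6).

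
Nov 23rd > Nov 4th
True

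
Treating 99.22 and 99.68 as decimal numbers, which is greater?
99.68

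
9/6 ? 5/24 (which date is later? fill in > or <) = >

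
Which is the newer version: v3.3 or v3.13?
v3.13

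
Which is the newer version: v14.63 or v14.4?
v14.63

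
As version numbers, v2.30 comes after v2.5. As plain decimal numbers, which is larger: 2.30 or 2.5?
2.5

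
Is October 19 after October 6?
Yes. Day 19 comes after day 6 in October — this is a date comparison, not a decimal one (the decimal 10.19 would be smaller than 10.6).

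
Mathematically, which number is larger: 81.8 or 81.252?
81.8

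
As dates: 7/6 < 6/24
False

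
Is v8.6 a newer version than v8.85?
No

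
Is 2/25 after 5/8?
No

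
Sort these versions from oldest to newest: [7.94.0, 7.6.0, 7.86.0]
[7.6.0, 7.86.0, 7.94.0]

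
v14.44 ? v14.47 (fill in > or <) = <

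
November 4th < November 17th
True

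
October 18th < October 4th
False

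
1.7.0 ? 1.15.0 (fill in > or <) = <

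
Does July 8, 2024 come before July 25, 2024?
Yes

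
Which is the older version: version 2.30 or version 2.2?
version 2.2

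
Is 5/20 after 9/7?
No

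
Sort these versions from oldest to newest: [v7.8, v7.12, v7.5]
[v7.5, v7.8, v7.12]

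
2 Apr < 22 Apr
True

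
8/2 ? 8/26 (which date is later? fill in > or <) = <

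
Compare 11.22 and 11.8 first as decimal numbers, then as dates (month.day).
As decimals: 11.22 < 11.8. As dates: 11/22 is later than 11/8 (day 22 > day 8).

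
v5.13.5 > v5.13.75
False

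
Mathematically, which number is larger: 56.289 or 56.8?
56.8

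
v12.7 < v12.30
True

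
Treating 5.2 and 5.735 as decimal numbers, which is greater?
5.735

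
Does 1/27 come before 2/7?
Yes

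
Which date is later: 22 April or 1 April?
22 April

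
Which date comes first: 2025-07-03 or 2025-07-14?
2025-07-03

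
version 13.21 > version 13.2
True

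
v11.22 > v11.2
True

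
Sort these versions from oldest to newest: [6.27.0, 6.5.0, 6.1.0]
[6.1.0, 6.5.0, 6.27.0]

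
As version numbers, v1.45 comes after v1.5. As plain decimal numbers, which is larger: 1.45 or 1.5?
1.5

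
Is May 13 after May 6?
Yes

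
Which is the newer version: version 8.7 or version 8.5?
version 8.7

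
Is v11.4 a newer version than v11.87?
No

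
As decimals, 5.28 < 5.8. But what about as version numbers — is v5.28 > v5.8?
True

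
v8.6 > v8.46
False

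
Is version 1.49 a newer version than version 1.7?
Yes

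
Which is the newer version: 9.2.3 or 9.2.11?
9.2.11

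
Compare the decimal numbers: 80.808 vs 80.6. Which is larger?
80.808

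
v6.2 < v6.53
True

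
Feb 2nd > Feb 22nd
False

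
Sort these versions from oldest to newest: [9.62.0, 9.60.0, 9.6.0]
[9.6.0, 9.60.0, 9.62.0]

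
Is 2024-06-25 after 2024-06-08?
Yes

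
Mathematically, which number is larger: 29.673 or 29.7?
29.7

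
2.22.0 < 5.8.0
True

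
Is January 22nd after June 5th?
No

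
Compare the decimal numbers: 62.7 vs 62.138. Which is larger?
62.7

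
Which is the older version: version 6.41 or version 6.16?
version 6.16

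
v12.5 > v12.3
True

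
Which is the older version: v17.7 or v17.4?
v17.4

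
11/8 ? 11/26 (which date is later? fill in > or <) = <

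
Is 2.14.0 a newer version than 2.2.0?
Yes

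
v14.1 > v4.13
True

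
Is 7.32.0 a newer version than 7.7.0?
Yes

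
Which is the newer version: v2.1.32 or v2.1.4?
v2.1.32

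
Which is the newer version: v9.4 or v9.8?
v9.8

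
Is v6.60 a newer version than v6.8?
Yes. Version numbers are compared segment by segment as integers, not as decimals: minor version 60 > 8, so v6.60 > v6.8 (even though the decimal 6.60 < 6.8).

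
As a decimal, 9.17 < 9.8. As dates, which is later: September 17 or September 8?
September 17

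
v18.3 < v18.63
True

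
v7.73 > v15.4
False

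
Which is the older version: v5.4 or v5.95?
v5.4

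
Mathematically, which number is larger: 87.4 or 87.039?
87.4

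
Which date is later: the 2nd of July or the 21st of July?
the 21st of July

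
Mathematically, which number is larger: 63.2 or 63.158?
63.2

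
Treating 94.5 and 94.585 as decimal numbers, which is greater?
94.585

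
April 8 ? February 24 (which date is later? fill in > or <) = >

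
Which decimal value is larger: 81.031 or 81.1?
81.1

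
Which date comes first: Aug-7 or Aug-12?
Aug-7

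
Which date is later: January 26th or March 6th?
March 6th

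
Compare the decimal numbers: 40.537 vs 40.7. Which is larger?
40.7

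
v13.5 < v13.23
True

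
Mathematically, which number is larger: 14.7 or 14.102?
14.7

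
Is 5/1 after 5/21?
No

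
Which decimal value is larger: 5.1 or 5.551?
5.551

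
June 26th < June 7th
False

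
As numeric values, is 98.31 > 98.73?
False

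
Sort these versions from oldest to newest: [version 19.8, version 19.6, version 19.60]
[version 19.6, version 19.8, version 19.60]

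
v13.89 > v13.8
True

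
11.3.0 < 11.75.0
True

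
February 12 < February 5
False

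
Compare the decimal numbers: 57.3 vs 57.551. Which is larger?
57.551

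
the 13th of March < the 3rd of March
False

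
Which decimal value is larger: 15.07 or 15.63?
15.63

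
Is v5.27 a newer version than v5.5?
Yes. Version numbers are compared segment by segment as integers, not as decimals: minor version 27 > 5, so v5.27 > v5.5 (even though the decimal 5.27 < 5.5).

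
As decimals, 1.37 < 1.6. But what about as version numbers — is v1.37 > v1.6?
True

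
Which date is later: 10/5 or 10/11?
10/11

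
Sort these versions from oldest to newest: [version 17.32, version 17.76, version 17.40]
[version 17.32, version 17.40, version 17.76]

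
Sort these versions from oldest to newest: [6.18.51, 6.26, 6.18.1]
[6.18.1, 6.18.51, 6.26]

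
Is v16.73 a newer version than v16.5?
Yes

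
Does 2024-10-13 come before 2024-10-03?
No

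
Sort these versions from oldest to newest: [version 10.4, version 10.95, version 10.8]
[version 10.4, version 10.8, version 10.95]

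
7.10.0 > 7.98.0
False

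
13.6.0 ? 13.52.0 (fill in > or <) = <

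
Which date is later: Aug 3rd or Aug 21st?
Aug 21st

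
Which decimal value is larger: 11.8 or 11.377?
11.8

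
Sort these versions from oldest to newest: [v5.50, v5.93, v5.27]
[v5.27, v5.50, v5.93]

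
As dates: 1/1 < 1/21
True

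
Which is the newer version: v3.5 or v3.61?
v3.61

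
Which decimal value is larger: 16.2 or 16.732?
16.732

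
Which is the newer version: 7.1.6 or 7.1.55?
7.1.55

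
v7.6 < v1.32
False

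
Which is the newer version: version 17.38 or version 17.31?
version 17.38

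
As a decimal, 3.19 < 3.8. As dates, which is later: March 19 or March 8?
March 19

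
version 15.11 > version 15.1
True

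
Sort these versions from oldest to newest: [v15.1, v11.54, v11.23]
[v11.23, v11.54, v15.1]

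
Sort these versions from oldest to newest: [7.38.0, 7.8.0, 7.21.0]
[7.8.0, 7.21.0, 7.38.0]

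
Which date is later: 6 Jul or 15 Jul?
15 Jul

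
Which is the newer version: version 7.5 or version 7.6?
version 7.6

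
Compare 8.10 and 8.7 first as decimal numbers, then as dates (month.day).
As decimals: 8.10 < 8.7. As dates: 8/10 is later than 8/7 (day 10 > day 7).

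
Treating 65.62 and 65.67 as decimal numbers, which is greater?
65.67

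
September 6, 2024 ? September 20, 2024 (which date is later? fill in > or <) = <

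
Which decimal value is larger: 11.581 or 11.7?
11.7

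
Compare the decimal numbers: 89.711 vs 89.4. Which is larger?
89.711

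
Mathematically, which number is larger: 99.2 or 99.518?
99.518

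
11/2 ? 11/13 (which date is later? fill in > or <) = <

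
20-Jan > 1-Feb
False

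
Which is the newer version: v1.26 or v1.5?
v1.26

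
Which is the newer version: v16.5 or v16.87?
v16.87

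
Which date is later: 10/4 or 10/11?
10/11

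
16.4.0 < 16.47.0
True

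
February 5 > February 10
False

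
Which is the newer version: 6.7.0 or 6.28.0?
6.28.0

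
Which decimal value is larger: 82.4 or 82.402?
82.402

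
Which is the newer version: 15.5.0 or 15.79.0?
15.79.0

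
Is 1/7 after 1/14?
No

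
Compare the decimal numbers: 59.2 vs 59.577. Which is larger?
59.577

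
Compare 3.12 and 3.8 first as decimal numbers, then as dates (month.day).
As decimals: 3.12 < 3.8. As dates: 3/12 is later than 3/8 (day 12 > day 8).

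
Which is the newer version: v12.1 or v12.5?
v12.5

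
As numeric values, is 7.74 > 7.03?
True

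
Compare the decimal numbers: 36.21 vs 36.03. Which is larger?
36.21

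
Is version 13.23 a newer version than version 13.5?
Yes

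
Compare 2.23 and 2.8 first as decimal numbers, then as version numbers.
As decimals: 2.23 < 2.8. As versions: v2.23 > v2.8 (minor version 23 > 8).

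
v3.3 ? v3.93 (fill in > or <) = <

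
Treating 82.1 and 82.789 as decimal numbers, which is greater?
82.789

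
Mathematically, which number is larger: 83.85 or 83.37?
83.85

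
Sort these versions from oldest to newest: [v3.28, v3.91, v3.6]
[v3.6, v3.28, v3.91]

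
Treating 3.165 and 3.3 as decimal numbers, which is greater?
3.3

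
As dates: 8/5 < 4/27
False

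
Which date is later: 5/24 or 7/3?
7/3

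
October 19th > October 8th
True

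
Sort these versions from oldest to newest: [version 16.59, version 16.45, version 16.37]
[version 16.37, version 16.45, version 16.59]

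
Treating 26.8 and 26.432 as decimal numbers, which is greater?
26.8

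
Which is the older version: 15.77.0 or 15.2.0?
15.2.0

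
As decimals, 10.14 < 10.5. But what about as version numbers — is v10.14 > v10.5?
True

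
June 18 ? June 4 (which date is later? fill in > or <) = >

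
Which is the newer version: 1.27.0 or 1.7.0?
1.27.0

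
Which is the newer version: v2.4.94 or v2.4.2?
v2.4.94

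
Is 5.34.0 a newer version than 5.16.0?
Yes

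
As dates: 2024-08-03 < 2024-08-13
True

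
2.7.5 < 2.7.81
True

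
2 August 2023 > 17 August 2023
False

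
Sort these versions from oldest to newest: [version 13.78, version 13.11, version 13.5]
[version 13.5, version 13.11, version 13.78]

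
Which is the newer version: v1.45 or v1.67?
v1.67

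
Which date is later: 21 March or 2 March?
21 March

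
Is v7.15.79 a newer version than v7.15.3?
Yes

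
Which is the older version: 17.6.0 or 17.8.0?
17.6.0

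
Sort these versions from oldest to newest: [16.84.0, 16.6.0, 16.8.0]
[16.6.0, 16.8.0, 16.84.0]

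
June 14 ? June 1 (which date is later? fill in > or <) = >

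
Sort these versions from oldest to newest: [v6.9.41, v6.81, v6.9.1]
[v6.9.1, v6.9.41, v6.81]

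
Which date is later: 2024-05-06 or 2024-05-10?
2024-05-10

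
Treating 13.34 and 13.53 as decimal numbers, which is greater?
13.53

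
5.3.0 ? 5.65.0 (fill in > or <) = <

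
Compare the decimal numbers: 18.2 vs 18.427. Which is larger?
18.427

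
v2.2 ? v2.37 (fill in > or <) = <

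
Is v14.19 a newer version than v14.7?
Yes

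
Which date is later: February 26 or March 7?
March 7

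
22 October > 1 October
True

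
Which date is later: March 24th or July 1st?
July 1st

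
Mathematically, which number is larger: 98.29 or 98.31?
98.31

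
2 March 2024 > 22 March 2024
False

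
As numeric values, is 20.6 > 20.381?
True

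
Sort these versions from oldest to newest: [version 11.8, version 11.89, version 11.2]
[version 11.2, version 11.8, version 11.89]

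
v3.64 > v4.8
False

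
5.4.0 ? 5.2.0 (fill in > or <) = >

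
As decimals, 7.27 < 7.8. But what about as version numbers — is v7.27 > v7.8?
True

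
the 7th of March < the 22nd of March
True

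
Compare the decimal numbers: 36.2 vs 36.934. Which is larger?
36.934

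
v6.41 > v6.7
True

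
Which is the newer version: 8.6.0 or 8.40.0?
8.40.0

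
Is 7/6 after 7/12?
No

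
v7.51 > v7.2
True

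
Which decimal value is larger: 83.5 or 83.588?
83.588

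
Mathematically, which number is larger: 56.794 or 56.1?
56.794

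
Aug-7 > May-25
True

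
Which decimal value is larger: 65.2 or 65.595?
65.595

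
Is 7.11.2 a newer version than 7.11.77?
No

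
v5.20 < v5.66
True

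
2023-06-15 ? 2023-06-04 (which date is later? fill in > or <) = >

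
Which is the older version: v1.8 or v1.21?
v1.8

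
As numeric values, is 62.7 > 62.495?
True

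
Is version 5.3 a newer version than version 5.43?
No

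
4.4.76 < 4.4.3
False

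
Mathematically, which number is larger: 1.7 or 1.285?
1.7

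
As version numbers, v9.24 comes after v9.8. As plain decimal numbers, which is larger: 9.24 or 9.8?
9.8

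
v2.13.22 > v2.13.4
True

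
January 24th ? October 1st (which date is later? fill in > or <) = <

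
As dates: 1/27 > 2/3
False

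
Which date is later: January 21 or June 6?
June 6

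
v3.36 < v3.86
True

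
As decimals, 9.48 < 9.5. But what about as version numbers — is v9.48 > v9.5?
True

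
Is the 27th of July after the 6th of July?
Yes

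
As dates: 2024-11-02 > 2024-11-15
False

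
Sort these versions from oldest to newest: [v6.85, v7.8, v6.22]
[v6.22, v6.85, v7.8]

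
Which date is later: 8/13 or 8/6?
8/13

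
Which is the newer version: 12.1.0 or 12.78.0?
12.78.0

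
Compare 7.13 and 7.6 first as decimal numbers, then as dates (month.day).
As decimals: 7.13 < 7.6. As dates: 7/13 is later than 7/6 (day 13 > day 6).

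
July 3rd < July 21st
True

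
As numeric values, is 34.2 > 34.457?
False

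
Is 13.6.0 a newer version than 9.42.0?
Yes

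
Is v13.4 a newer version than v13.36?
No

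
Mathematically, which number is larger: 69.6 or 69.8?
69.8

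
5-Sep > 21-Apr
True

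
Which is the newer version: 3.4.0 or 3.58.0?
3.58.0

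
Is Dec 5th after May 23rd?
Yes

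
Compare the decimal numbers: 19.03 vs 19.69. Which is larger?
19.69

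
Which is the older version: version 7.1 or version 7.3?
version 7.1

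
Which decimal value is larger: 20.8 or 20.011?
20.8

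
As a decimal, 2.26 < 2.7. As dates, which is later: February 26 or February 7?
February 26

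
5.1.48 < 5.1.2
False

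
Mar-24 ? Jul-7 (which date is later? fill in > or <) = <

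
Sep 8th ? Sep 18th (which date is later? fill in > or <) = <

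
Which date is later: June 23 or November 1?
November 1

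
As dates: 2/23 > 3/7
False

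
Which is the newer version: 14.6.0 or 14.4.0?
14.6.0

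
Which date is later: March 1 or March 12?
March 12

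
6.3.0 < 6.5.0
True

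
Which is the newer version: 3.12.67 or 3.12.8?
3.12.67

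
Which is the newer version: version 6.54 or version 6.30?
version 6.54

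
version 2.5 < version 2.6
True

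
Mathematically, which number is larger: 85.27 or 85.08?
85.27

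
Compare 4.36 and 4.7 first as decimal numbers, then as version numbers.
As decimals: 4.36 < 4.7. As versions: v4.36 > v4.7 (minor version 36 > 7).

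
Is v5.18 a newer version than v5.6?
Yes. Version numbers are compared segment by segment as integers, not as decimals: minor version 18 > 6, so v5.18 > v5.6 (even though the decimal 5.18 < 5.6).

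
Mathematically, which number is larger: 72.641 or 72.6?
72.641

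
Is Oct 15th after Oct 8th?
Yes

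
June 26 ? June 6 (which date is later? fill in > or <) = >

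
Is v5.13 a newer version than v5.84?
No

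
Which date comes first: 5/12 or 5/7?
5/7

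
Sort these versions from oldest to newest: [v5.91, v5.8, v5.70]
[v5.8, v5.70, v5.91]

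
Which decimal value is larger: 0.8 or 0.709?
0.8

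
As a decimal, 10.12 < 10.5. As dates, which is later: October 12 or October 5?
October 12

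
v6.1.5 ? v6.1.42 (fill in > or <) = <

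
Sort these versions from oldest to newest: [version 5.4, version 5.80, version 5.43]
[version 5.4, version 5.43, version 5.80]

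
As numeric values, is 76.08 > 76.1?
False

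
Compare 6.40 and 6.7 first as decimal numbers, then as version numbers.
As decimals: 6.40 < 6.7. As versions: v6.40 > v6.7 (minor version 40 > 7).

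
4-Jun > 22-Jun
False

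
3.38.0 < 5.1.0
True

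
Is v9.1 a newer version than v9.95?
No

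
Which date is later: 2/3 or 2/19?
2/19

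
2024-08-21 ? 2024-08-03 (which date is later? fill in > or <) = >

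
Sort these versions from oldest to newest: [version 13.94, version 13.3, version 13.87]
[version 13.3, version 13.87, version 13.94]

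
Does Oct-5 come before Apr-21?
No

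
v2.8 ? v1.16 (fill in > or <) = >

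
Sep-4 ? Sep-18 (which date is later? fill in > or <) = <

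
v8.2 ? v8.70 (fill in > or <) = <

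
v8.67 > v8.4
True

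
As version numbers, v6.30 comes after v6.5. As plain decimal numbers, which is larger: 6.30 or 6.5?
6.5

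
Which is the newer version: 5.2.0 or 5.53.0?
5.53.0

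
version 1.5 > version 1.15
False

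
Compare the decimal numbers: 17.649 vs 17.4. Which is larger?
17.649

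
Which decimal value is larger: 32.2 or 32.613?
32.613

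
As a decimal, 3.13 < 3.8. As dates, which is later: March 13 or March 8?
March 13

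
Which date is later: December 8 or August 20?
December 8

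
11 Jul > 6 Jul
True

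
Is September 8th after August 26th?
Yes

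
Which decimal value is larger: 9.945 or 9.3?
9.945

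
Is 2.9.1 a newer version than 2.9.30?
No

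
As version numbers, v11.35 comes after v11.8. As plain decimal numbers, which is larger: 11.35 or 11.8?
11.8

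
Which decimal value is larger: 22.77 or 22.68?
22.77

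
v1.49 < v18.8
True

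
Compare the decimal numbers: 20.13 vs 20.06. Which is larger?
20.13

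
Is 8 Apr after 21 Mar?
Yes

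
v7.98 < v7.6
False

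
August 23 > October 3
False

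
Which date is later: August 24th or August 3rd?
August 24th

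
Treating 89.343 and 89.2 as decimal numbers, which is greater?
89.343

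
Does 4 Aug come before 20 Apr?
No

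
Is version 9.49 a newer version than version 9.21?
Yes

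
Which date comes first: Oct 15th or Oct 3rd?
Oct 3rd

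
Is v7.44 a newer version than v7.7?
Yes. Version numbers are compared segment by segment as integers, not as decimals: minor version 44 > 7, so v7.44 > v7.7 (even though the decimal 7.44 < 7.7).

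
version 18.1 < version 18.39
True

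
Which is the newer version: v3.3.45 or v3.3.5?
v3.3.45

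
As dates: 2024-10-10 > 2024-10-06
True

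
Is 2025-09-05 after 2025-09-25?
No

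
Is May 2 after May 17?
No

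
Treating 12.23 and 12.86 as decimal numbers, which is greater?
12.86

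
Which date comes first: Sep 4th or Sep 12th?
Sep 4th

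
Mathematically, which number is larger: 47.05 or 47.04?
47.05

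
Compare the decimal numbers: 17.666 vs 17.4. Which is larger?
17.666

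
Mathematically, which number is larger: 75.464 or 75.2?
75.464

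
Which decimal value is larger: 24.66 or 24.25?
24.66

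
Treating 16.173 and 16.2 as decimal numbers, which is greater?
16.2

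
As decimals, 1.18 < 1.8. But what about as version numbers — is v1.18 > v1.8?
True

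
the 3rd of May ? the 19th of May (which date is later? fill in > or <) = <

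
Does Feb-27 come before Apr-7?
Yes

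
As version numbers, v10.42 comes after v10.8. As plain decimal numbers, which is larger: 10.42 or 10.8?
10.8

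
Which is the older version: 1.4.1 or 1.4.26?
1.4.1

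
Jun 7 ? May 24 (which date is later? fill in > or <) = >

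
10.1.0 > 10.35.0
False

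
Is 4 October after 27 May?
Yes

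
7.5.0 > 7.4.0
True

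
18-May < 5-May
False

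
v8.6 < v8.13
True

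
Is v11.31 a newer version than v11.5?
Yes. Version numbers are compared segment by segment as integers, not as decimals: minor version 31 > 5, so v11.31 > v11.5 (even though the decimal 11.31 < 11.5).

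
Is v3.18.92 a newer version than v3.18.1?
Yes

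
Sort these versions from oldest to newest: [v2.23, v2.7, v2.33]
[v2.7, v2.23, v2.33]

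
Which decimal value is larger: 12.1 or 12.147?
12.147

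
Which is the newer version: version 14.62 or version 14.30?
version 14.62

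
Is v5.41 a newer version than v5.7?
Yes. Version numbers are compared segment by segment as integers, not as decimals: minor version 41 > 7, so v5.41 > v5.7 (even though the decimal 5.41 < 5.7).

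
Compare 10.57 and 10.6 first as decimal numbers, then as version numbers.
As decimals: 10.57 < 10.6. As versions: v10.57 > v10.6 (minor version 57 > 6).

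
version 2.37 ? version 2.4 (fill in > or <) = >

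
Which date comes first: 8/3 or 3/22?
3/22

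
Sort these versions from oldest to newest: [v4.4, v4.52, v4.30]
[v4.4, v4.30, v4.52]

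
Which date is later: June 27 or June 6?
June 27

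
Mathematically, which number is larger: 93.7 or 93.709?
93.709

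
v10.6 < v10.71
True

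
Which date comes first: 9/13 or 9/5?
9/5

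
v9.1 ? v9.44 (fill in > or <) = <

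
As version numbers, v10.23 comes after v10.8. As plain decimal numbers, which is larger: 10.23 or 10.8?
10.8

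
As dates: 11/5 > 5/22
True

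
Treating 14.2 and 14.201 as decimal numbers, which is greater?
14.201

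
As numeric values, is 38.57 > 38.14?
True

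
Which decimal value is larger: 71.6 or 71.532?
71.6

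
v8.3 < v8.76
True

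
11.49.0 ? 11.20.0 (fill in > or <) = >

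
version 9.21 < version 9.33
True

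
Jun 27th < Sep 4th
True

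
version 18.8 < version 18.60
True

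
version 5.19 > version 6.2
False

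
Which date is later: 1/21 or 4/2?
4/2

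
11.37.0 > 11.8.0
True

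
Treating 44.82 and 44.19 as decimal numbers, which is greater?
44.82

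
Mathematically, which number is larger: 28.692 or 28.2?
28.692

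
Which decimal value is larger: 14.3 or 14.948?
14.948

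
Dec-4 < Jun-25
False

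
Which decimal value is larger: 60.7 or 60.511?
60.7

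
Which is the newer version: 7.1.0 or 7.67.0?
7.67.0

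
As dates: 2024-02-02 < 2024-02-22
True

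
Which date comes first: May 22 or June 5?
May 22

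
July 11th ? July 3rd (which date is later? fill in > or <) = >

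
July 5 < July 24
True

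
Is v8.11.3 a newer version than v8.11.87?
No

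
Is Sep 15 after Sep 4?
Yes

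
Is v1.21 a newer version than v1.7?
Yes. Version numbers are compared segment by segment as integers, not as decimals: minor version 21 > 7, so v1.21 > v1.7 (even though the decimal 1.21 < 1.7).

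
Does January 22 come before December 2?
Yes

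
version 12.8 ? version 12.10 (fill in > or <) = <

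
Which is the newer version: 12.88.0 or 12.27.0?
12.88.0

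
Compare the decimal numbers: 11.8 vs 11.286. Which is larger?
11.8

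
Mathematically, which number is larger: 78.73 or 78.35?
78.73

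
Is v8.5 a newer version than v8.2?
Yes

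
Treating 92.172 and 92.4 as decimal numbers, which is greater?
92.4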